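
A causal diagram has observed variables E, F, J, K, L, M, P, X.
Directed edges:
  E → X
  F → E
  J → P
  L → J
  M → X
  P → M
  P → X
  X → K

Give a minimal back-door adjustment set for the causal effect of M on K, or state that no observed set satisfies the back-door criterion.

M→K: minimal back-door set {P}.

desc(M)\{M}={K,X}; candidates ⊆ {E,F,J,L,P}.
size 0: {}; under {} M still reaches {J,K,L,P,X} ∋ K.
{P}: M⊥K given {P} in G with M→· removed — back-door holds.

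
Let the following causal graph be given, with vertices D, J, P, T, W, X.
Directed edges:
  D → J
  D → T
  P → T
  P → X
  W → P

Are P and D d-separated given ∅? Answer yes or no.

Yes — P ⊥ D | ∅.

Bayes-Ball from P | ∅ reaches {T,W,X}.
D ∉ reach(P|∅) ⇒ P ⊥ D | ∅.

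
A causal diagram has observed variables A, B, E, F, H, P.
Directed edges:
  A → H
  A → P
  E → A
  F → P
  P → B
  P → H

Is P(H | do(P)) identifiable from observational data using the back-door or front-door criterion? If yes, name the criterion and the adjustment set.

P(H|do(P)): backdoor, adjust for {A}.

desc(P)\{P}={B,H}; candidates ⊆ {A,E,F}.
size 0: {}; under {} P still reaches {A,E,F,H} ∋ H.
{A}: P⊥H given {A} in G with P→· removed — back-door holds.
P(H|do(P)) = Σ_{A} P(H|P,A)·P(A).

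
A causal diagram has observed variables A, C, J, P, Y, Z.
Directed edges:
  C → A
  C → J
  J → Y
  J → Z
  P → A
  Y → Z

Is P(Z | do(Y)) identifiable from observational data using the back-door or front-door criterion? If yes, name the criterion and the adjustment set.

desc(Y)\{Y}={Z}; candidates ⊆ {A,C,J,P}.
size 0: {}; under {} Y still reaches {A,C,J,Z} ∋ Z.
{J}: Y⊥Z given {J} in G with Y→· removed — back-door holds.
P(Z|do(Y)) = Σ_{J} P(Z|Y,J)·P(J).

P(Z|do(Y)): backdoor, adjust for {J}.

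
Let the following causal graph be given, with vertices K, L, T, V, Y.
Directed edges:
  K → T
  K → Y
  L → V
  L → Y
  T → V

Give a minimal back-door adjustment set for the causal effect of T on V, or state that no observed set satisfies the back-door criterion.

desc(T)\{T}={V}; candidates ⊆ {K,L,Y}.
∅: T⊥V given ∅ in G with T→· removed — back-door holds.

T→V: minimal back-door set ∅.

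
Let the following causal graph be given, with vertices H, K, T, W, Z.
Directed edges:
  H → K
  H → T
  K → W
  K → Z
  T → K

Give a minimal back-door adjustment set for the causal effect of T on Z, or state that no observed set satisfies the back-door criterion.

desc(T)\{T}={K,W,Z}; candidates ⊆ {H}.
size 0: {}; under {} T still reaches {H,K,W,Z} ∋ Z.
{H}: T⊥Z given {H} in G with T→· removed — back-door holds.

T→Z: minimal back-door set {H}.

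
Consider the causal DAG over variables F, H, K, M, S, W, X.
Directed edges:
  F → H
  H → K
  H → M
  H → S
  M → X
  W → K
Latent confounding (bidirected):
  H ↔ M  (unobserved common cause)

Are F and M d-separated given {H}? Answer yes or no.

No — F and M are d-connected given {H}.

Bayes-Ball from F | {H} reaches {M,X}.
M ∈ reach(F|{H}) ⇒ F ⊥̸ M | {H}.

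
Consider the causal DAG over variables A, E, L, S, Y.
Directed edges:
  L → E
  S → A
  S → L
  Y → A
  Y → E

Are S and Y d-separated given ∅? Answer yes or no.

Yes — S ⊥ Y | ∅.

Bayes-Ball from S | ∅ reaches {A,E,L}.
Y ∉ reach(S|∅) ⇒ S ⊥ Y | ∅.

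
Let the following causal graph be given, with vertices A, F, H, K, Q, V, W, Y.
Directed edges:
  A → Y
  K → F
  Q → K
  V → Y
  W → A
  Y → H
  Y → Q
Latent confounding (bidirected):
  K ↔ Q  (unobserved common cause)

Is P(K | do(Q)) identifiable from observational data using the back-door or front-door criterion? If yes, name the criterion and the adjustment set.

P(K|do(Q)): not identifiable (no BD/FD set).

desc(Q)\{Q}={F,K}; candidates ⊆ {A,H,V,W,Y}.
Q↔K: latent back-door arc(s) into Q.
size 0: {}; under {} Q still reaches {A,F,H,K,V,W,Y} ∋ K.
size 1: {A}, {H}, {V} …(+2); under {A} Q still reaches {F,H,K,V,Y} ∋ K.
size 2: {A,H}, {A,V}, {A,W} …(+7); under {A,H} Q still reaches {F,K,V,Y} ∋ K.
Q↔K cannot be blocked by any observed set — no back-door set.
No mediator lies on a directed Q→…→K path.
Neither criterion identifies P(K|do(Q)) in this graph.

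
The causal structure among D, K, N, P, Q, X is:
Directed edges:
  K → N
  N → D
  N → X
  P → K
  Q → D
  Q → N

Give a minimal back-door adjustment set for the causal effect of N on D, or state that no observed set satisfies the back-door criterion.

N→D: minimal back-door set {Q}.

desc(N)\{N}={D,X}; candidates ⊆ {K,P,Q}.
size 0: {}; under {} N still reaches {D,K,P,Q} ∋ D.
{Q}: N⊥D given {Q} in G with N→· removed — back-door holds.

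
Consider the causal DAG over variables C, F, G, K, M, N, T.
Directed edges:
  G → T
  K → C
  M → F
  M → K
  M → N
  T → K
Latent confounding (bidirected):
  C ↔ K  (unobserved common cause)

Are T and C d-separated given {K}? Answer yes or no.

No — T and C are d-connected given {K}.

Bayes-Ball from T | {K} reaches {C,F,G,M,N}.
C ∈ reach(T|{K}) ⇒ T ⊥̸ C | {K}.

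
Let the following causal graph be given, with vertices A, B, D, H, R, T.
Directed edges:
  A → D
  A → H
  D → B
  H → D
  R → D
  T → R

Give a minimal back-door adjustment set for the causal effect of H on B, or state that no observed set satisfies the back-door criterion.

H→B: minimal back-door set {A}.

desc(H)\{H}={B,D}; candidates ⊆ {A,R,T}.
size 0: {}; under {} H still reaches {A,B,D} ∋ B.
{A}: H⊥B given {A} in G with H→· removed — back-door holds.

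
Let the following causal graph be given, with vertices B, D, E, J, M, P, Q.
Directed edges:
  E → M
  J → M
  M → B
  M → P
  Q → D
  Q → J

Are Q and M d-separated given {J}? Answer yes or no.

Bayes-Ball from Q | {J} reaches {D}.
M ∉ reach(Q|{J}) ⇒ Q ⊥ M | {J}.

Yes — Q ⊥ M | {J}.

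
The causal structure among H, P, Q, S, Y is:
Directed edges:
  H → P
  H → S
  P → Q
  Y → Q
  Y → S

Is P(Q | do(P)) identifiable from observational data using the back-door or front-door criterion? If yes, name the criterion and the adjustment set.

desc(P)\{P}={Q}; candidates ⊆ {H,S,Y}.
∅: P⊥Q given ∅ in G with P→· removed — back-door holds.
P(Q|do(P)) = P(Q|P) — no adjustment needed.

P(Q|do(P)): backdoor, adjust for ∅.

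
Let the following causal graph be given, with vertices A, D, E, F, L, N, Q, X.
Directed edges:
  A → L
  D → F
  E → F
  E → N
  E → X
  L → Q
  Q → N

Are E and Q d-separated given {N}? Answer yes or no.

Bayes-Ball from E | {N} reaches {A,F,L,Q,X}.
Q ∈ reach(E|{N}) ⇒ E ⊥̸ Q | {N}.

No — E and Q are d-connected given {N}.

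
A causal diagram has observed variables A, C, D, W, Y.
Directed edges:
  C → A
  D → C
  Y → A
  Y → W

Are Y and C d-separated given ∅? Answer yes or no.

Yes — Y ⊥ C | ∅.

Bayes-Ball from Y | ∅ reaches {A,W}.
C ∉ reach(Y|∅) ⇒ Y ⊥ C | ∅.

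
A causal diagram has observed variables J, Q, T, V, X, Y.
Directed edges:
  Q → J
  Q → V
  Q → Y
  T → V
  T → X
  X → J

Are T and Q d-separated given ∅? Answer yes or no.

Bayes-Ball from T | ∅ reaches {J,V,X}.
Q ∉ reach(T|∅) ⇒ T ⊥ Q | ∅.

Yes — T ⊥ Q | ∅.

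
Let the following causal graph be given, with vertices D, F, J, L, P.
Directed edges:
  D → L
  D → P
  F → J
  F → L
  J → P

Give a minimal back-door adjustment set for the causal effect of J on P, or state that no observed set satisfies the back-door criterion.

J→P: minimal back-door set ∅.

desc(J)\{J}={P}; candidates ⊆ {D,F,L}.
∅: J⊥P given ∅ in G with J→· removed — back-door holds.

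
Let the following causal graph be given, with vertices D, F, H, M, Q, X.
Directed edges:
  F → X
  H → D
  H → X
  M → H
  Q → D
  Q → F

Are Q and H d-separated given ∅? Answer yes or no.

Bayes-Ball from Q | ∅ reaches {D,F,X}.
H ∉ reach(Q|∅) ⇒ Q ⊥ H | ∅.

Yes — Q ⊥ H | ∅.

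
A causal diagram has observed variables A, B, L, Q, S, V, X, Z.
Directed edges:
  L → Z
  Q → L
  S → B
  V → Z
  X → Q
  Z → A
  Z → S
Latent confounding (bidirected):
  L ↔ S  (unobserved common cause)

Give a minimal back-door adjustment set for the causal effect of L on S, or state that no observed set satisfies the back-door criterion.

desc(L)\{L}={A,B,S,Z}; candidates ⊆ {Q,V,X}.
L↔S: latent back-door arc(s) into L.
size 0: {}; under {} L still reaches {B,Q,S,X} ∋ S.
size 1: {Q}, {V}, {X}; under {Q} L still reaches {B,S} ∋ S.
size 2: {Q,V}, {Q,X}, {V,X}; under {Q,V} L still reaches {B,S} ∋ S.
L↔S cannot be blocked by any observed set — no back-door set.

L→S: no observed back-door set.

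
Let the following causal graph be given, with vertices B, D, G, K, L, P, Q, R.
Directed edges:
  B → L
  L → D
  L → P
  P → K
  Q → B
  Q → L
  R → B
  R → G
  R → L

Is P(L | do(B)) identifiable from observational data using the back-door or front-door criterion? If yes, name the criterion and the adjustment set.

desc(B)\{B}={D,K,L,P}; candidates ⊆ {G,Q,R}.
size 0: {}; under {} B still reaches {D,G,K,L,P,Q,R} ∋ L.
size 1: {G}, {Q}, {R}; under {G} B still reaches {D,K,L,P,Q,R} ∋ L.
{Q,R}: B⊥L given {Q,R} in G with B→· removed — back-door holds.
P(L|do(B)) = Σ_{Q,R} P(L|B,Q,R)·P(Q,R).

P(L|do(B)): backdoor, adjust for {Q, R}.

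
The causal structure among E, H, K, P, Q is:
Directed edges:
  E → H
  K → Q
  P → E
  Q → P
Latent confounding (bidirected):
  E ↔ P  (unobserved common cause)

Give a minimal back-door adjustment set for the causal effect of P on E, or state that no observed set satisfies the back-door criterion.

desc(P)\{P}={E,H}; candidates ⊆ {K,Q}.
P↔E: latent back-door arc(s) into P.
size 0: {}; under {} P still reaches {E,H,K,Q} ∋ E.
size 1: {K}, {Q}; under {K} P still reaches {E,H,Q} ∋ E.
size 2: {K,Q}; under {K,Q} P still reaches {E,H} ∋ E.
P↔E cannot be blocked by any observed set — no back-door set.

P→E: no observed back-door set.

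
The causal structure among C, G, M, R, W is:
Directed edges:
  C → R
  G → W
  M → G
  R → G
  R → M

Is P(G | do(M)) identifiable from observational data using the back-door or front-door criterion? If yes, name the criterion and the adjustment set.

P(G|do(M)): backdoor, adjust for {R}.

desc(M)\{M}={G,W}; candidates ⊆ {C,R}.
size 0: {}; under {} M still reaches {C,G,R,W} ∋ G.
{R}: M⊥G given {R} in G with M→· removed — back-door holds.
P(G|do(M)) = Σ_{R} P(G|M,R)·P(R).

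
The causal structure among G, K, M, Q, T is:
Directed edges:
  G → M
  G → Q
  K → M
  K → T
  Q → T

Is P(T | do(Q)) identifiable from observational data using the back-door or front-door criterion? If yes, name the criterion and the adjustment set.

P(T|do(Q)): backdoor, adjust for ∅.

desc(Q)\{Q}={T}; candidates ⊆ {G,K,M}.
∅: Q⊥T given ∅ in G with Q→· removed — back-door holds.
P(T|do(Q)) = P(T|Q) — no adjustment needed.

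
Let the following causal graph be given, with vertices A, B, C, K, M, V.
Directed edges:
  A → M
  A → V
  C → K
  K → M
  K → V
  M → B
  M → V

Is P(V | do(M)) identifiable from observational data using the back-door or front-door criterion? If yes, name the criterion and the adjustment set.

P(V|do(M)): backdoor, adjust for {A, K}.

desc(M)\{M}={B,V}; candidates ⊆ {A,C,K}.
size 0: {}; under {} M still reaches {A,C,K,V} ∋ V.
size 1: {A}, {C}, {K}; under {A} M still reaches {C,K,V} ∋ V.
{A,K}: M⊥V given {A,K} in G with M→· removed — back-door holds.
P(V|do(M)) = Σ_{A,K} P(V|M,A,K)·P(A,K).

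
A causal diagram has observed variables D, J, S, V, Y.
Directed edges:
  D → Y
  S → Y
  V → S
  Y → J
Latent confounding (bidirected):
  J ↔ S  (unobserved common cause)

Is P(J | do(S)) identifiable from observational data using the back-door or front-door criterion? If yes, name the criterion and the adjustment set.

desc(S)\{S}={J,Y}; candidates ⊆ {D,V}.
S↔J: latent back-door arc(s) into S.
size 0: {}; under {} S still reaches {J,V} ∋ J.
size 1: {D}, {V}; under {D} S still reaches {J,V} ∋ J.
size 2: {D,V}; under {D,V} S still reaches {J} ∋ J.
S↔J cannot be blocked by any observed set — no back-door set.
{Y}: (i) intercepts every directed S→J path; (ii) no back-door S→{Y}; (iii) {S} blocks every back-door {Y}→J. Front-door holds.
P(J|do(S)) = Σ_{Y} P(Y|S) Σ_{S'} P(J|Y,S')P(S').

P(J|do(S)): frontdoor, adjust for {Y}.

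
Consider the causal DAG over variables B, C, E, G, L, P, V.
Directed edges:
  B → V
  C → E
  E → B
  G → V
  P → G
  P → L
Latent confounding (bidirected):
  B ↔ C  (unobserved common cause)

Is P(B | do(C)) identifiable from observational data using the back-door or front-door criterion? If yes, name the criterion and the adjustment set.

P(B|do(C)): frontdoor, adjust for {E}.

desc(C)\{C}={B,E,V}; candidates ⊆ {G,L,P}.
C↔B: latent back-door arc(s) into C.
size 0: {}; under {} C still reaches {B,V} ∋ B.
size 1: {G}, {L}, {P}; under {G} C still reaches {B,V} ∋ B.
size 2: {G,L}, {G,P}, {L,P}; under {G,L} C still reaches {B,V} ∋ B.
C↔B cannot be blocked by any observed set — no back-door set.
{E}: (i) intercepts every directed C→B path; (ii) no back-door C→{E}; (iii) {C} blocks every back-door {E}→B. Front-door holds.
P(B|do(C)) = Σ_{E} P(E|C) Σ_{C'} P(B|E,C')P(C').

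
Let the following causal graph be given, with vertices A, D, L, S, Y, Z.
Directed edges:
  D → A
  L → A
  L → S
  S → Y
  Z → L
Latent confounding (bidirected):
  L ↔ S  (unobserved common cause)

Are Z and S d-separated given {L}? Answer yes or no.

Bayes-Ball from Z | {L} reaches {S,Y}.
S ∈ reach(Z|{L}) ⇒ Z ⊥̸ S | {L}.

No — Z and S are d-connected given {L}.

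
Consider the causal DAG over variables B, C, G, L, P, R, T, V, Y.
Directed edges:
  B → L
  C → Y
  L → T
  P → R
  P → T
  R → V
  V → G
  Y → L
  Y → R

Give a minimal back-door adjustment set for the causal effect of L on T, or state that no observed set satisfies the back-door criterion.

desc(L)\{L}={T}; candidates ⊆ {B,C,G,P,R,V,Y}.
∅: L⊥T given ∅ in G with L→· removed — back-door holds.

L→T: minimal back-door set ∅.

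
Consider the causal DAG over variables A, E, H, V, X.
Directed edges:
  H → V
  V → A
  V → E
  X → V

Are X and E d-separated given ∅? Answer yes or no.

No — X and E are d-connected given ∅.

Bayes-Ball from X | ∅ reaches {A,E,V}.
E ∈ reach(X|∅) ⇒ X ⊥̸ E | ∅.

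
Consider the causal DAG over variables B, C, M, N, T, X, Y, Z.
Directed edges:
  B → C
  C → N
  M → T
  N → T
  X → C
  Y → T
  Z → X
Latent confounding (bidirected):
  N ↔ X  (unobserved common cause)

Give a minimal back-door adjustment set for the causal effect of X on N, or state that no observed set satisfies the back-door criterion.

X→N: no observed back-door set.

desc(X)\{X}={C,N,T}; candidates ⊆ {B,M,Y,Z}.
X↔N: latent back-door arc(s) into X.
size 0: {}; under {} X still reaches {N,T,Z} ∋ N.
size 1: {B}, {M}, {Y} …(+1); under {B} X still reaches {N,T,Z} ∋ N.
size 2: {B,M}, {B,Y}, {B,Z} …(+3); under {B,M} X still reaches {N,T,Z} ∋ N.
X↔N cannot be blocked by any observed set — no back-door set.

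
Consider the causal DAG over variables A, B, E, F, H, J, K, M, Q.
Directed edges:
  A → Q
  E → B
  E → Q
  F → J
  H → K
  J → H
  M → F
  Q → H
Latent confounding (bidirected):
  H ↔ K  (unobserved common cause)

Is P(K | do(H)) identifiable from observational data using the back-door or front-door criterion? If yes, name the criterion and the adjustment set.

P(K|do(H)): not identifiable (no BD/FD set).

desc(H)\{H}={K}; candidates ⊆ {A,B,E,F,J,M,Q}.
H↔K: latent back-door arc(s) into H.
size 0: {}; under {} H still reaches {A,B,E,F,J,K,M,Q} ∋ K.
size 1: {A}, {B}, {E} …(+4); under {A} H still reaches {B,E,F,J,K,M,Q} ∋ K.
size 2: {A,B}, {A,E}, {A,F} …(+18); under {A,B} H still reaches {E,F,J,K,M,Q} ∋ K.
H↔K cannot be blocked by any observed set — no back-door set.
No mediator lies on a directed H→…→K path.
Neither criterion identifies P(K|do(H)) in this graph.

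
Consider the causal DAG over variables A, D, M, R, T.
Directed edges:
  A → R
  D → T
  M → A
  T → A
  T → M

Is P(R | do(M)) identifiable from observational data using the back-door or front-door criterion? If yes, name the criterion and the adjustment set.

P(R|do(M)): backdoor, adjust for {T}.

desc(M)\{M}={A,R}; candidates ⊆ {D,T}.
size 0: {}; under {} M still reaches {A,D,R,T} ∋ R.
{T}: M⊥R given {T} in G with M→· removed — back-door holds.
P(R|do(M)) = Σ_{T} P(R|M,T)·P(T).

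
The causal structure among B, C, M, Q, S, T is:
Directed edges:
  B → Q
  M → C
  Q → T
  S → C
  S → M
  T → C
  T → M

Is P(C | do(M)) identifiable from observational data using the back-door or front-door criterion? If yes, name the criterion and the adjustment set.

desc(M)\{M}={C}; candidates ⊆ {B,Q,S,T}.
size 0: {}; under {} M still reaches {B,C,Q,S,T} ∋ C.
size 1: {B}, {Q}, {S} …(+1); under {B} M still reaches {C,Q,S,T} ∋ C.
{S,T}: M⊥C given {S,T} in G with M→· removed — back-door holds.
P(C|do(M)) = Σ_{S,T} P(C|M,S,T)·P(S,T).

P(C|do(M)): backdoor, adjust for {S, T}.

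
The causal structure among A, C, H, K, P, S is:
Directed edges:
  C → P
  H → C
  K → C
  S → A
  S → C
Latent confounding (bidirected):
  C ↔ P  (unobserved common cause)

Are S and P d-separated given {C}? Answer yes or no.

No — S and P are d-connected given {C}.

Bayes-Ball from S | {C} reaches {A,H,K,P}.
P ∈ reach(S|{C}) ⇒ S ⊥̸ P | {C}.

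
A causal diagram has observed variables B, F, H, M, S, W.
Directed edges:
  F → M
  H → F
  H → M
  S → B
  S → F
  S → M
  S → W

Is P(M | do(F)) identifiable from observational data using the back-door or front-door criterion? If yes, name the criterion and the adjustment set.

P(M|do(F)): backdoor, adjust for {H, S}.

desc(F)\{F}={M}; candidates ⊆ {B,H,S,W}.
size 0: {}; under {} F still reaches {B,H,M,S,W} ∋ M.
size 1: {B}, {H}, {S} …(+1); under {B} F still reaches {H,M,S,W} ∋ M.
{H,S}: F⊥M given {H,S} in G with F→· removed — back-door holds.
P(M|do(F)) = Σ_{H,S} P(M|F,H,S)·P(H,S).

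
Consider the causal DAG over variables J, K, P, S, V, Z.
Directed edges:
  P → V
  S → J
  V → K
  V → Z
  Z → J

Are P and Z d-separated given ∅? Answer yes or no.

Bayes-Ball from P | ∅ reaches {J,K,V,Z}.
Z ∈ reach(P|∅) ⇒ P ⊥̸ Z | ∅.

No — P and Z are d-connected given ∅.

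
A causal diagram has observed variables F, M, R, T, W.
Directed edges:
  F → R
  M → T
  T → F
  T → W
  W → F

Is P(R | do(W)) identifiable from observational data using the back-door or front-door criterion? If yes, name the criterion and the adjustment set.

desc(W)\{W}={F,R}; candidates ⊆ {M,T}.
size 0: {}; under {} W still reaches {F,M,R,T} ∋ R.
{T}: W⊥R given {T} in G with W→· removed — back-door holds.
P(R|do(W)) = Σ_{T} P(R|W,T)·P(T).

P(R|do(W)): backdoor, adjust for {T}.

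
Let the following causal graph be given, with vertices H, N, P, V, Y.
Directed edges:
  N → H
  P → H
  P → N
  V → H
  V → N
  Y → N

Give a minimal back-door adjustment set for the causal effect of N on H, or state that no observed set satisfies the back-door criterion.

desc(N)\{N}={H}; candidates ⊆ {P,V,Y}.
size 0: {}; under {} N still reaches {H,P,V,Y} ∋ H.
size 1: {P}, {V}, {Y}; under {P} N still reaches {H,V,Y} ∋ H.
{P,V}: N⊥H given {P,V} in G with N→· removed — back-door holds.

N→H: minimal back-door set {P, V}.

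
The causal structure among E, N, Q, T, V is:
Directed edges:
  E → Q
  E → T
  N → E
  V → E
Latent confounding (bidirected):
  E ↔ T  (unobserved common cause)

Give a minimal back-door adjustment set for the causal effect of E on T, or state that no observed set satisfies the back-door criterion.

E→T: no observed back-door set.

desc(E)\{E}={Q,T}; candidates ⊆ {N,V}.
E↔T: latent back-door arc(s) into E.
size 0: {}; under {} E still reaches {N,T,V} ∋ T.
size 1: {N}, {V}; under {N} E still reaches {T,V} ∋ T.
size 2: {N,V}; under {N,V} E still reaches {T} ∋ T.
E↔T cannot be blocked by any observed set — no back-door set.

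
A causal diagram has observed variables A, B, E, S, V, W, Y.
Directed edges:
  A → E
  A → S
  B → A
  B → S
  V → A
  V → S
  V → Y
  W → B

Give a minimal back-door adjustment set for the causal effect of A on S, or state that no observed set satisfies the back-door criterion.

desc(A)\{A}={E,S}; candidates ⊆ {B,V,W,Y}.
size 0: {}; under {} A still reaches {B,S,V,W,Y} ∋ S.
size 1: {B}, {V}, {W} …(+1); under {B} A still reaches {S,V,Y} ∋ S.
{B,V}: A⊥S given {B,V} in G with A→· removed — back-door holds.

A→S: minimal back-door set {B, V}.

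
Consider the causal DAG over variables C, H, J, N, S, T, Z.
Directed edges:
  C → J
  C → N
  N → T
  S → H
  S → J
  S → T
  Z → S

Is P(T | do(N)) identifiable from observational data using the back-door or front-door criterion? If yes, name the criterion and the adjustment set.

P(T|do(N)): backdoor, adjust for ∅.

desc(N)\{N}={T}; candidates ⊆ {C,H,J,S,Z}.
∅: N⊥T given ∅ in G with N→· removed — back-door holds.
P(T|do(N)) = P(T|N) — no adjustment needed.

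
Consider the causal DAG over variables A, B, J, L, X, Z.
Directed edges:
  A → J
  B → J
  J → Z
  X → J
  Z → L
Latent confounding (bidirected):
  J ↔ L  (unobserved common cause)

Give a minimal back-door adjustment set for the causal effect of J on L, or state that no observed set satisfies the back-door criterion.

J→L: no observed back-door set.

desc(J)\{J}={L,Z}; candidates ⊆ {A,B,X}.
J↔L: latent back-door arc(s) into J.
size 0: {}; under {} J still reaches {A,B,L,X} ∋ L.
size 1: {A}, {B}, {X}; under {A} J still reaches {B,L,X} ∋ L.
size 2: {A,B}, {A,X}, {B,X}; under {A,B} J still reaches {L,X} ∋ L.
J↔L cannot be blocked by any observed set — no back-door set.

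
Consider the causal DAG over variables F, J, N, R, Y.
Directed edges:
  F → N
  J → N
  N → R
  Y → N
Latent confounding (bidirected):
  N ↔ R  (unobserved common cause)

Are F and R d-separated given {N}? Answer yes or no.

Bayes-Ball from F | {N} reaches {J,R,Y}.
R ∈ reach(F|{N}) ⇒ F ⊥̸ R | {N}.

No — F and R are d-connected given {N}.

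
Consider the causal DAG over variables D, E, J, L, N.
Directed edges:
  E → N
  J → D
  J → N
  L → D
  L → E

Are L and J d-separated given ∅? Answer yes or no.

Yes — L ⊥ J | ∅.

Bayes-Ball from L | ∅ reaches {D,E,N}.
J ∉ reach(L|∅) ⇒ L ⊥ J | ∅.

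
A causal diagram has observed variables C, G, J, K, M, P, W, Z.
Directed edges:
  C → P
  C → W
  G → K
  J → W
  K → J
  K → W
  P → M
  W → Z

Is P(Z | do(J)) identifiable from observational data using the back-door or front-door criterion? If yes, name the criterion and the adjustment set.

desc(J)\{J}={W,Z}; candidates ⊆ {C,G,K,M,P}.
size 0: {}; under {} J still reaches {G,K,W,Z} ∋ Z.
{K}: J⊥Z given {K} in G with J→· removed — back-door holds.
P(Z|do(J)) = Σ_{K} P(Z|J,K)·P(K).

P(Z|do(J)): backdoor, adjust for {K}.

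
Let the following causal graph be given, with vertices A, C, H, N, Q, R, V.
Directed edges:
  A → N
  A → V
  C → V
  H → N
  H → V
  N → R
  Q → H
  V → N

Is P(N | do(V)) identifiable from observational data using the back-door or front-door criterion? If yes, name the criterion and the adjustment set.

desc(V)\{V}={N,R}; candidates ⊆ {A,C,H,Q}.
size 0: {}; under {} V still reaches {A,C,H,N,Q,R} ∋ N.
size 1: {A}, {C}, {H} …(+1); under {A} V still reaches {C,H,N,Q,R} ∋ N.
{A,H}: V⊥N given {A,H} in G with V→· removed — back-door holds.
P(N|do(V)) = Σ_{A,H} P(N|V,A,H)·P(A,H).

P(N|do(V)): backdoor, adjust for {A, H}.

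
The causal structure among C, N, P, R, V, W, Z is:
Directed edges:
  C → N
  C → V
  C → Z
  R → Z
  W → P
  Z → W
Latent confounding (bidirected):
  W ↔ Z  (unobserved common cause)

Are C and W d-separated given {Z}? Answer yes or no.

No — C and W are d-connected given {Z}.

Bayes-Ball from C | {Z} reaches {N,P,R,V,W}.
W ∈ reach(C|{Z}) ⇒ C ⊥̸ W | {Z}.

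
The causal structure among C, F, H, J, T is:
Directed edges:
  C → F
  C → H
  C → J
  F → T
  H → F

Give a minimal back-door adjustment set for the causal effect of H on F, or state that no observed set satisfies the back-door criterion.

desc(H)\{H}={F,T}; candidates ⊆ {C,J}.
size 0: {}; under {} H still reaches {C,F,J,T} ∋ F.
{C}: H⊥F given {C} in G with H→· removed — back-door holds.

H→F: minimal back-door set {C}.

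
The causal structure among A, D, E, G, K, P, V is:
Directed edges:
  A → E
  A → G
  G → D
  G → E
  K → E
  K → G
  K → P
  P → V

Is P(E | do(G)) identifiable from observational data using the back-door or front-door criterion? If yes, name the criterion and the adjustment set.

P(E|do(G)): backdoor, adjust for {A, K}.

desc(G)\{G}={D,E}; candidates ⊆ {A,K,P,V}.
size 0: {}; under {} G still reaches {A,E,K,P,V} ∋ E.
size 1: {A}, {K}, {P} …(+1); under {A} G still reaches {E,K,P,V} ∋ E.
{A,K}: G⊥E given {A,K} in G with G→· removed — back-door holds.
P(E|do(G)) = Σ_{A,K} P(E|G,A,K)·P(A,K).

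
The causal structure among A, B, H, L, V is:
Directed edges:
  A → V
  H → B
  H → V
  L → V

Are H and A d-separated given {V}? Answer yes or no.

Bayes-Ball from H | {V} reaches {A,B,L}.
A ∈ reach(H|{V}) ⇒ H ⊥̸ A | {V}.

No — H and A are d-connected given {V}.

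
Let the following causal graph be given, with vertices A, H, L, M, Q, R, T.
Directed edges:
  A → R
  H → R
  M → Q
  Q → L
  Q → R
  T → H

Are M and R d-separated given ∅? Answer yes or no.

Bayes-Ball from M | ∅ reaches {L,Q,R}.
R ∈ reach(M|∅) ⇒ M ⊥̸ R | ∅.

No — M and R are d-connected given ∅.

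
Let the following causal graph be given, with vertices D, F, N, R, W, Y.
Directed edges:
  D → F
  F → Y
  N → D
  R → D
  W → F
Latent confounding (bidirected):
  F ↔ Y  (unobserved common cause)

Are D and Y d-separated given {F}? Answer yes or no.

Bayes-Ball from D | {F} reaches {N,R,W,Y}.
Y ∈ reach(D|{F}) ⇒ D ⊥̸ Y | {F}.

No — D and Y are d-connected given {F}.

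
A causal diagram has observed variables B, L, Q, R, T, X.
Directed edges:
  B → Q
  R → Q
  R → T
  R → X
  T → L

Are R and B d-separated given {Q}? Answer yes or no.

No — R and B are d-connected given {Q}.

Bayes-Ball from R | {Q} reaches {B,L,T,X}.
B ∈ reach(R|{Q}) ⇒ R ⊥̸ B | {Q}.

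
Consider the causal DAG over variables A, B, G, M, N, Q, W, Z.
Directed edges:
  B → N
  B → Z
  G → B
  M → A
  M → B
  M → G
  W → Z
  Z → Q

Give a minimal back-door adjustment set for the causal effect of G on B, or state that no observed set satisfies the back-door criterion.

G→B: minimal back-door set {M}.

desc(G)\{G}={B,N,Q,Z}; candidates ⊆ {A,M,W}.
size 0: {}; under {} G still reaches {A,B,M,N,Q,Z} ∋ B.
{M}: G⊥B given {M} in G with G→· removed — back-door holds.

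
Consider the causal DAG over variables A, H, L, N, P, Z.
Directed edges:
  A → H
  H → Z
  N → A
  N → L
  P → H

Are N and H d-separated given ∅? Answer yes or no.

No — N and H are d-connected given ∅.

Bayes-Ball from N | ∅ reaches {A,H,L,Z}.
H ∈ reach(N|∅) ⇒ N ⊥̸ H | ∅.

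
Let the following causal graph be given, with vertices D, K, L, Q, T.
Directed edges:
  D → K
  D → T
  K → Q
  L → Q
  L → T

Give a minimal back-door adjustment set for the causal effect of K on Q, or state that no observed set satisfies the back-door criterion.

K→Q: minimal back-door set ∅.

desc(K)\{K}={Q}; candidates ⊆ {D,L,T}.
∅: K⊥Q given ∅ in G with K→· removed — back-door holds.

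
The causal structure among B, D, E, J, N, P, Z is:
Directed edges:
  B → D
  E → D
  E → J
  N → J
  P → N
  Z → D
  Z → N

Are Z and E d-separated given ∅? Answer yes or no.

Yes — Z ⊥ E | ∅.

Bayes-Ball from Z | ∅ reaches {D,J,N}.
E ∉ reach(Z|∅) ⇒ Z ⊥ E | ∅.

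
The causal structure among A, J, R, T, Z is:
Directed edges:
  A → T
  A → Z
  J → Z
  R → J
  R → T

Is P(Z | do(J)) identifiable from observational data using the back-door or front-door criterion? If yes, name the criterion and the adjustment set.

P(Z|do(J)): backdoor, adjust for ∅.

desc(J)\{J}={Z}; candidates ⊆ {A,R,T}.
∅: J⊥Z given ∅ in G with J→· removed — back-door holds.
P(Z|do(J)) = P(Z|J) — no adjustment needed.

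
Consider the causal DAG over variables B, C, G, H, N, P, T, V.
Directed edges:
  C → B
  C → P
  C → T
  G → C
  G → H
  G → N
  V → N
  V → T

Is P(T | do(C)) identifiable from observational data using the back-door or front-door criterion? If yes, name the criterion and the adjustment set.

desc(C)\{C}={B,P,T}; candidates ⊆ {G,H,N,V}.
∅: C⊥T given ∅ in G with C→· removed — back-door holds.
P(T|do(C)) = P(T|C) — no adjustment needed.

P(T|do(C)): backdoor, adjust for ∅.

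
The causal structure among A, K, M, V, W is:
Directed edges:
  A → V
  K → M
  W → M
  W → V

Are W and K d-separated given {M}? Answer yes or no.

Bayes-Ball from W | {M} reaches {K,V}.
K ∈ reach(W|{M}) ⇒ W ⊥̸ K | {M}.

No — W and K are d-connected given {M}.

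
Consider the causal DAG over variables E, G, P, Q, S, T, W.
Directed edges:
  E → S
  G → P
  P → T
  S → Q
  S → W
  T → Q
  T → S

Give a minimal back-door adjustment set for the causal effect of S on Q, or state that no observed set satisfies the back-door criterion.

S→Q: minimal back-door set {T}.

desc(S)\{S}={Q,W}; candidates ⊆ {E,G,P,T}.
size 0: {}; under {} S still reaches {E,G,P,Q,T} ∋ Q.
{T}: S⊥Q given {T} in G with S→· removed — back-door holds.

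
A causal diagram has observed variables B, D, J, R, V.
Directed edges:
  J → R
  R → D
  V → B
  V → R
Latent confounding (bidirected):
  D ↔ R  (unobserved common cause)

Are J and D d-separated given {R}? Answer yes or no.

Bayes-Ball from J | {R} reaches {B,D,V}.
D ∈ reach(J|{R}) ⇒ J ⊥̸ D | {R}.

No — J and D are d-connected given {R}.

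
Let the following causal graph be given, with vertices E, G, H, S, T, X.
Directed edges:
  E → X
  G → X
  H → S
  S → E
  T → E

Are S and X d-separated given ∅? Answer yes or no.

Bayes-Ball from S | ∅ reaches {E,H,X}.
X ∈ reach(S|∅) ⇒ S ⊥̸ X | ∅.

No — S and X are d-connected given ∅.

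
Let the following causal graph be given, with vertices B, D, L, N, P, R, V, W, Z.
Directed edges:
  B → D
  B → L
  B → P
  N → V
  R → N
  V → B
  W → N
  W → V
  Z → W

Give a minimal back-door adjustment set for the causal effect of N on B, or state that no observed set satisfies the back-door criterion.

N→B: minimal back-door set {W}.

desc(N)\{N}={B,D,L,P,V}; candidates ⊆ {R,W,Z}.
size 0: {}; under {} N still reaches {B,D,L,P,R,V,W,Z} ∋ B.
{W}: N⊥B given {W} in G with N→· removed — back-door holds.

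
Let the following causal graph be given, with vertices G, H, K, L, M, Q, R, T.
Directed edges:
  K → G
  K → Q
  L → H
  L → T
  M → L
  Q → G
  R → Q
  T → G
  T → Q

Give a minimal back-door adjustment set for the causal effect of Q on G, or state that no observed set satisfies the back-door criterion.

desc(Q)\{Q}={G}; candidates ⊆ {H,K,L,M,R,T}.
size 0: {}; under {} Q still reaches {G,H,K,L,M,R,T} ∋ G.
size 1: {H}, {K}, {L} …(+3); under {H} Q still reaches {G,K,L,M,R,T} ∋ G.
{K,T}: Q⊥G given {K,T} in G with Q→· removed — back-door holds.

Q→G: minimal back-door set {K, T}.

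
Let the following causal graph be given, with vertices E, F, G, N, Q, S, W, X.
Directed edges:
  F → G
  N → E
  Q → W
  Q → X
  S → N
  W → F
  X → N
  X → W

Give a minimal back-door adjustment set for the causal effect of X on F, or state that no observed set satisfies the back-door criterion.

desc(X)\{X}={E,F,G,N,W}; candidates ⊆ {Q,S}.
size 0: {}; under {} X still reaches {F,G,Q,W} ∋ F.
{Q}: X⊥F given {Q} in G with X→· removed — back-door holds.

X→F: minimal back-door set {Q}.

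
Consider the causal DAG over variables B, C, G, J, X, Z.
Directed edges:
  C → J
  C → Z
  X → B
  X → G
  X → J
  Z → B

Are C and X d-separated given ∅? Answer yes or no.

Bayes-Ball from C | ∅ reaches {B,J,Z}.
X ∉ reach(C|∅) ⇒ C ⊥ X | ∅.

Yes — C ⊥ X | ∅.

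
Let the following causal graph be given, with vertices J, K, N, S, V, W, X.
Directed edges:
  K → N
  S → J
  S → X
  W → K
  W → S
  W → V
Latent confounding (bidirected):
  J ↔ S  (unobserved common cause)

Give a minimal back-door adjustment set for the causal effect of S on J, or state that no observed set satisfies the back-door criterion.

desc(S)\{S}={J,X}; candidates ⊆ {K,N,V,W}.
S↔J: latent back-door arc(s) into S.
size 0: {}; under {} S still reaches {J,K,N,V,W} ∋ J.
size 1: {K}, {N}, {V} …(+1); under {K} S still reaches {J,V,W} ∋ J.
size 2: {K,N}, {K,V}, {K,W} …(+3); under {K,N} S still reaches {J,V,W} ∋ J.
S↔J cannot be blocked by any observed set — no back-door set.

S→J: no observed back-door set.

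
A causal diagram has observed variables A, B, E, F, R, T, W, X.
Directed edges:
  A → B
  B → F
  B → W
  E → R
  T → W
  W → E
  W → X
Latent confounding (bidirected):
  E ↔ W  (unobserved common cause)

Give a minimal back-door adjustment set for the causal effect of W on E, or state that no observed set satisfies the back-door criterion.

W→E: no observed back-door set.

desc(W)\{W}={E,R,X}; candidates ⊆ {A,B,F,T}.
W↔E: latent back-door arc(s) into W.
size 0: {}; under {} W still reaches {A,B,E,F,R,T} ∋ E.
size 1: {A}, {B}, {F} …(+1); under {A} W still reaches {B,E,F,R,T} ∋ E.
size 2: {A,B}, {A,F}, {A,T} …(+3); under {A,B} W still reaches {E,R,T} ∋ E.
W↔E cannot be blocked by any observed set — no back-door set.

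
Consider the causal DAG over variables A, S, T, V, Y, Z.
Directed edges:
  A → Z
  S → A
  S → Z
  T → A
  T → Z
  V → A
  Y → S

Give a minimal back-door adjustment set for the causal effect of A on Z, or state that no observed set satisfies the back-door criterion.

desc(A)\{A}={Z}; candidates ⊆ {S,T,V,Y}.
size 0: {}; under {} A still reaches {S,T,V,Y,Z} ∋ Z.
size 1: {S}, {T}, {V} …(+1); under {S} A still reaches {T,V,Z} ∋ Z.
{S,T}: A⊥Z given {S,T} in G with A→· removed — back-door holds.

A→Z: minimal back-door set {S, T}.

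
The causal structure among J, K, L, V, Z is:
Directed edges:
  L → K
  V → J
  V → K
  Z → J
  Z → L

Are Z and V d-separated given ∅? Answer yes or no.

Bayes-Ball from Z | ∅ reaches {J,K,L}.
V ∉ reach(Z|∅) ⇒ Z ⊥ V | ∅.

Yes — Z ⊥ V | ∅.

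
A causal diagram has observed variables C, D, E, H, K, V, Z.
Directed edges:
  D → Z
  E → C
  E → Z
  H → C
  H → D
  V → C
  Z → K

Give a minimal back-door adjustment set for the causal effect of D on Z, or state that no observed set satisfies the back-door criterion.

D→Z: minimal back-door set ∅.

desc(D)\{D}={K,Z}; candidates ⊆ {C,E,H,V}.
∅: D⊥Z given ∅ in G with D→· removed — back-door holds.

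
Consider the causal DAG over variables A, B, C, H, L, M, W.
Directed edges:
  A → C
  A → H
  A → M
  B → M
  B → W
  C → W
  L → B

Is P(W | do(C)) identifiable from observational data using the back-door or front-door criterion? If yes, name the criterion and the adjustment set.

P(W|do(C)): backdoor, adjust for ∅.

desc(C)\{C}={W}; candidates ⊆ {A,B,H,L,M}.
∅: C⊥W given ∅ in G with C→· removed — back-door holds.
P(W|do(C)) = P(W|C) — no adjustment needed.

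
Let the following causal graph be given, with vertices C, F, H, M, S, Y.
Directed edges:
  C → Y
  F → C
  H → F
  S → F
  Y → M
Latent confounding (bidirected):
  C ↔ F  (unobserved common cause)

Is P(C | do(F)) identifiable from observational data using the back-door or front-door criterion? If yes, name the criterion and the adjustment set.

P(C|do(F)): not identifiable (no BD/FD set).

desc(F)\{F}={C,M,Y}; candidates ⊆ {H,S}.
F↔C: latent back-door arc(s) into F.
size 0: {}; under {} F still reaches {C,H,M,S,Y} ∋ C.
size 1: {H}, {S}; under {H} F still reaches {C,M,S,Y} ∋ C.
size 2: {H,S}; under {H,S} F still reaches {C,M,Y} ∋ C.
F↔C cannot be blocked by any observed set — no back-door set.
No mediator lies on a directed F→…→C path.
Neither criterion identifies P(C|do(F)) in this graph.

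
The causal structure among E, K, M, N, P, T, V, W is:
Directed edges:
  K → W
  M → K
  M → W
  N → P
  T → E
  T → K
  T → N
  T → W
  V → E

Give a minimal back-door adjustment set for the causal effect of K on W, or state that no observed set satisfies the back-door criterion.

K→W: minimal back-door set {M, T}.

desc(K)\{K}={W}; candidates ⊆ {E,M,N,P,T,V}.
size 0: {}; under {} K still reaches {E,M,N,P,T,W} ∋ W.
size 1: {E}, {M}, {N} …(+3); under {E} K still reaches {M,N,P,T,V,W} ∋ W.
{M,T}: K⊥W given {M,T} in G with K→· removed — back-door holds.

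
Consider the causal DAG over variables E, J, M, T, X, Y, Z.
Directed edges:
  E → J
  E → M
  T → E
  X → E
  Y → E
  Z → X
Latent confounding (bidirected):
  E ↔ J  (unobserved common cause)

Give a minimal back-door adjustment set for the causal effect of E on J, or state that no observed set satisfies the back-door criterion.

E→J: no observed back-door set.

desc(E)\{E}={J,M}; candidates ⊆ {T,X,Y,Z}.
E↔J: latent back-door arc(s) into E.
size 0: {}; under {} E still reaches {J,T,X,Y,Z} ∋ J.
size 1: {T}, {X}, {Y} …(+1); under {T} E still reaches {J,X,Y,Z} ∋ J.
size 2: {T,X}, {T,Y}, {T,Z} …(+3); under {T,X} E still reaches {J,Y} ∋ J.
E↔J cannot be blocked by any observed set — no back-door set.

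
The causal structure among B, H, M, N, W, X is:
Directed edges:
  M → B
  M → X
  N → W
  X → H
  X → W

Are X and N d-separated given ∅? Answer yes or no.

Bayes-Ball from X | ∅ reaches {B,H,M,W}.
N ∉ reach(X|∅) ⇒ X ⊥ N | ∅.

Yes — X ⊥ N | ∅.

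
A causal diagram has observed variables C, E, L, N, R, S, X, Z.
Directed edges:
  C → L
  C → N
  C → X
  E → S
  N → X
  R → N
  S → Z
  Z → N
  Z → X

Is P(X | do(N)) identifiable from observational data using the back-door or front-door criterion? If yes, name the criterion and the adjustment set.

desc(N)\{N}={X}; candidates ⊆ {C,E,L,R,S,Z}.
size 0: {}; under {} N still reaches {C,E,L,R,S,X,Z} ∋ X.
size 1: {C}, {E}, {L} …(+3); under {C} N still reaches {E,R,S,X,Z} ∋ X.
{C,Z}: N⊥X given {C,Z} in G with N→· removed — back-door holds.
P(X|do(N)) = Σ_{C,Z} P(X|N,C,Z)·P(C,Z).

P(X|do(N)): backdoor, adjust for {C, Z}.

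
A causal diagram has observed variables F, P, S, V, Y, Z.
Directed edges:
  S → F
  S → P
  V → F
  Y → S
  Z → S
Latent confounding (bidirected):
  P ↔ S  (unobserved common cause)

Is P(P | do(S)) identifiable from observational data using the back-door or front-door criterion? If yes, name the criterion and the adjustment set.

P(P|do(S)): not identifiable (no BD/FD set).

desc(S)\{S}={F,P}; candidates ⊆ {V,Y,Z}.
S↔P: latent back-door arc(s) into S.
size 0: {}; under {} S still reaches {P,Y,Z} ∋ P.
size 1: {V}, {Y}, {Z}; under {V} S still reaches {P,Y,Z} ∋ P.
size 2: {V,Y}, {V,Z}, {Y,Z}; under {V,Y} S still reaches {P,Z} ∋ P.
S↔P cannot be blocked by any observed set — no back-door set.
No mediator lies on a directed S→…→P path.
Neither criterion identifies P(P|do(S)) in this graph.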